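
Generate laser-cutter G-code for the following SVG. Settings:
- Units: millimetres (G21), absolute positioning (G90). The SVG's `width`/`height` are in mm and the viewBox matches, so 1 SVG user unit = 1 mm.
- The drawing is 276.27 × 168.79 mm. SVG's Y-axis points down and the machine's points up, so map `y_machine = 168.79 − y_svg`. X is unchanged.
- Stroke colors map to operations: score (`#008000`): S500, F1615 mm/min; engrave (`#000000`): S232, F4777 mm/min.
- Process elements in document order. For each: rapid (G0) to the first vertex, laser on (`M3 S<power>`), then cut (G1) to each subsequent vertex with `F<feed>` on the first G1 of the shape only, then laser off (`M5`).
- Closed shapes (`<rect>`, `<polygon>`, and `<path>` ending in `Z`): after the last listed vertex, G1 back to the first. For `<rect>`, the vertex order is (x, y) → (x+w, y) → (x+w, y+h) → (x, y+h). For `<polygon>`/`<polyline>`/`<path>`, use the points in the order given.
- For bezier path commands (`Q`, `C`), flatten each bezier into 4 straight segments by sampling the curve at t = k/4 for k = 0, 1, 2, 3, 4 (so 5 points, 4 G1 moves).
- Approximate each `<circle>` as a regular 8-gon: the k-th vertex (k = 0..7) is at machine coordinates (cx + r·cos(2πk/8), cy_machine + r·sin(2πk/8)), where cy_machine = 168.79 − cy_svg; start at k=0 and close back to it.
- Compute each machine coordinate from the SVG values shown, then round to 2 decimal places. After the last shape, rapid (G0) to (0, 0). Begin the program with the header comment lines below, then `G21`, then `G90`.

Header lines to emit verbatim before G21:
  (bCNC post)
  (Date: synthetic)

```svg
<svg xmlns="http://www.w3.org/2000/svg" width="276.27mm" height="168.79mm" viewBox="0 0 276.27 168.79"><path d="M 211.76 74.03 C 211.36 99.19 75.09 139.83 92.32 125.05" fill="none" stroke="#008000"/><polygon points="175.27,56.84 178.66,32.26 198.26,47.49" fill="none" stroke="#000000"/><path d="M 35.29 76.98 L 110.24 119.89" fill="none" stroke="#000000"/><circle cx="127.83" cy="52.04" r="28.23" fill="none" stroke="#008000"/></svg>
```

viewBox `0 0 276.27 168.79` with mm width/height → 1 unit = 1 mm. Flip: y_m = 168.79 − y_svg.

**Shape 1** — `<path>` cubic bezier, stroke `#008000` → score (S500, F1615). Control points (SVG): P0=(211.76,74.03), P1=(211.36,99.19), P2=(75.09,139.83), P3=(92.32,125.05); sampled at t=k/4. Machine vertices: (211.76,94.76) → (190.51,74.10) → (145.43,54.27) → (103.66,41.94) → (92.32,43.74). Open path.

**Shape 2** — `<polygon>` regular polygon, stroke `#000000` → engrave (S232, F4777). Machine vertices: (175.27,111.95) → (178.66,136.53) → (198.26,121.30) → (175.27,111.95). Closed: final G1 returns to the first vertex.

**Shape 3** — `<path>` line segment, stroke `#000000` → engrave (S232, F4777). Machine vertices: (35.29,91.81) → (110.24,48.90). Open path.

**Shape 4** — `<circle>` circle, stroke `#008000` → score (S500, F1615). Machine vertices: (156.06,116.75) → (147.79,136.71) → (127.83,144.98) → (107.87,136.71) → (99.60,116.75) → (107.87,96.79) → (127.83,88.52) → (147.79,96.79) → (156.06,116.75). Closed: final G1 returns to the first vertex.

(bCNC post)
(Date: synthetic)
G21
G90
G0 X211.76 Y94.76
M3 S500
G1 X190.51 Y74.10 F1615
G1 X145.43 Y54.27
G1 X103.66 Y41.94
G1 X92.32 Y43.74
M5
G0 X175.27 Y111.95
M3 S232
G1 X178.66 Y136.53 F4777
G1 X198.26 Y121.30
G1 X175.27 Y111.95
M5
G0 X35.29 Y91.81
M3 S232
G1 X110.24 Y48.90 F4777
M5
G0 X156.06 Y116.75
M3 S500
G1 X147.79 Y136.71 F1615
G1 X127.83 Y144.98
G1 X107.87 Y136.71
G1 X99.60 Y116.75
G1 X107.87 Y96.79
G1 X127.83 Y88.52
G1 X147.79 Y96.79
G1 X156.06 Y116.75
M5
G0 X0.00 Y0.00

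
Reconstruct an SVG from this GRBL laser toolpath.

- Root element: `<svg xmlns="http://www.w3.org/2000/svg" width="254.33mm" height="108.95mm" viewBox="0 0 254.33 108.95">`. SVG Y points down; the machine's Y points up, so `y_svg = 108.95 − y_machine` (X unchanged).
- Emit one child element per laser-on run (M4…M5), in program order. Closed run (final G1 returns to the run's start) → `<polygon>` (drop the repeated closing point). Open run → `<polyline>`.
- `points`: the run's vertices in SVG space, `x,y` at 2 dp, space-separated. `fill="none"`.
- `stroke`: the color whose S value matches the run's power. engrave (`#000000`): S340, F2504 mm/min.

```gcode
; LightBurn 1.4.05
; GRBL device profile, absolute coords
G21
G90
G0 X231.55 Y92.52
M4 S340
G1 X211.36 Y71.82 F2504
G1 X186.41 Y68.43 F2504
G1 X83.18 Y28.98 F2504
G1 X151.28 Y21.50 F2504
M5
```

<svg xmlns="http://www.w3.org/2000/svg" width="254.33mm" height="108.95mm" viewBox="0 0 254.33 108.95">
  <polyline points="231.55,16.43 211.36,37.13 186.41,40.52 83.18,79.97 151.28,87.45" fill="none" stroke="#000000"/>
</svg>

y_svg = 108.95 − y_m. Every run uses S340, so all elements get stroke `#000000` (engrave).

[1] open run; points: 231.55,16.43 211.36,37.13 186.41,40.52 83.18,79.97 151.28,87.45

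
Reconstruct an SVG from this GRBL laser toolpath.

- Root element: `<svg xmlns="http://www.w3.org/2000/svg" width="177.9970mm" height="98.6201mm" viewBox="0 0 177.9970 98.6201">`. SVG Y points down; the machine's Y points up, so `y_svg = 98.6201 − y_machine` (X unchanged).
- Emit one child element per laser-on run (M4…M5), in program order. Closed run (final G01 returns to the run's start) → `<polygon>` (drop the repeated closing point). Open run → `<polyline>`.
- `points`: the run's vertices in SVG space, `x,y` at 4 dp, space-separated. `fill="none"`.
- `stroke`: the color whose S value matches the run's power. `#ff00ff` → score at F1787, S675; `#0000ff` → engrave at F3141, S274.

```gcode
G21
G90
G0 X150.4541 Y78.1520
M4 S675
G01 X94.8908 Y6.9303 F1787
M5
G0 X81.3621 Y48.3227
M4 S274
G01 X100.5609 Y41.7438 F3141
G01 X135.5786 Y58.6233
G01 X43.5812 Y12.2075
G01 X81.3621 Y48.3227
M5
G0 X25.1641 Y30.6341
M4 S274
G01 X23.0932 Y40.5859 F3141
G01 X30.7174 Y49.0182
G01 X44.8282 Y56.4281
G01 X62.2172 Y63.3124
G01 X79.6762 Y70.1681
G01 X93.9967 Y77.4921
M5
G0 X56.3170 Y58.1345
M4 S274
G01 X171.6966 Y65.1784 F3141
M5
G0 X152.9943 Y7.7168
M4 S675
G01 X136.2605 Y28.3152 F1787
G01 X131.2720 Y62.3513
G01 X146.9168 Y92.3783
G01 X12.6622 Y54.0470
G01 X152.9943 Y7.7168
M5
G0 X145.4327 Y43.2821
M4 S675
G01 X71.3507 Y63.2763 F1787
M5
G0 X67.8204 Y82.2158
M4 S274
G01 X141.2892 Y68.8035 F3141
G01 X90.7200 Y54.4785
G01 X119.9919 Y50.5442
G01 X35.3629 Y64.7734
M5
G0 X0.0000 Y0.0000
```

Each laser-on run becomes one SVG element. Flip Y back into SVG space with y_svg = 98.6201 − y_machine.

Run 1: the run's S675 means `#ff00ff` (score). The run is open, so emit a `<polyline>` with points (Y-flipped): 150.4541,20.4681 94.8908,91.6898.

Run 2: the run's S274 means `#0000ff` (engrave). The run returns to its start, so emit a `<polygon>` with points (Y-flipped): 81.3621,50.2974 100.5609,56.8763 135.5786,39.9968 43.5812,86.4126.

Run 3: power S274 maps to stroke `#0000ff` (engrave). The run is open, so emit a `<polyline>` with points (Y-flipped): 25.1641,67.9860 23.0932,58.0342 30.7174,49.6019 44.8282,42.1920 62.2172,35.3077 79.6762,28.4520 93.9967,21.1280.

Run 4: power S274 maps to stroke `#0000ff` (engrave). The run is open, so emit a `<polyline>` with points (Y-flipped): 56.3170,40.4856 171.6966,33.4417.

Run 5: S675 ⇒ score layer `#ff00ff`. The run returns to its start, so emit a `<polygon>` with points (Y-flipped): 152.9943,90.9033 136.2605,70.3049 131.2720,36.2688 146.9168,6.2418 12.6622,44.5731.

Run 6: power S675 maps to stroke `#ff00ff` (score). The run is open, so emit a `<polyline>` with points (Y-flipped): 145.4327,55.3380 71.3507,35.3438.

Run 7: the run's S274 means `#0000ff` (engrave). The run is open, so emit a `<polyline>` with points (Y-flipped): 67.8204,16.4043 141.2892,29.8166 90.7200,44.1416 119.9919,48.0759 35.3629,33.8467.

<svg xmlns="http://www.w3.org/2000/svg" width="177.9970mm" height="98.6201mm" viewBox="0 0 177.9970 98.6201">
  <polyline points="150.4541,20.4681 94.8908,91.6898" fill="none" stroke="#ff00ff"/>
  <polygon points="81.3621,50.2974 100.5609,56.8763 135.5786,39.9968 43.5812,86.4126" fill="none" stroke="#0000ff"/>
  <polyline points="25.1641,67.9860 23.0932,58.0342 30.7174,49.6019 44.8282,42.1920 62.2172,35.3077 79.6762,28.4520 93.9967,21.1280" fill="none" stroke="#0000ff"/>
  <polyline points="56.3170,40.4856 171.6966,33.4417" fill="none" stroke="#0000ff"/>
  <polygon points="152.9943,90.9033 136.2605,70.3049 131.2720,36.2688 146.9168,6.2418 12.6622,44.5731" fill="none" stroke="#ff00ff"/>
  <polyline points="145.4327,55.3380 71.3507,35.3438" fill="none" stroke="#ff00ff"/>
  <polyline points="67.8204,16.4043 141.2892,29.8166 90.7200,44.1416 119.9919,48.0759 35.3629,33.8467" fill="none" stroke="#0000ff"/>
</svg>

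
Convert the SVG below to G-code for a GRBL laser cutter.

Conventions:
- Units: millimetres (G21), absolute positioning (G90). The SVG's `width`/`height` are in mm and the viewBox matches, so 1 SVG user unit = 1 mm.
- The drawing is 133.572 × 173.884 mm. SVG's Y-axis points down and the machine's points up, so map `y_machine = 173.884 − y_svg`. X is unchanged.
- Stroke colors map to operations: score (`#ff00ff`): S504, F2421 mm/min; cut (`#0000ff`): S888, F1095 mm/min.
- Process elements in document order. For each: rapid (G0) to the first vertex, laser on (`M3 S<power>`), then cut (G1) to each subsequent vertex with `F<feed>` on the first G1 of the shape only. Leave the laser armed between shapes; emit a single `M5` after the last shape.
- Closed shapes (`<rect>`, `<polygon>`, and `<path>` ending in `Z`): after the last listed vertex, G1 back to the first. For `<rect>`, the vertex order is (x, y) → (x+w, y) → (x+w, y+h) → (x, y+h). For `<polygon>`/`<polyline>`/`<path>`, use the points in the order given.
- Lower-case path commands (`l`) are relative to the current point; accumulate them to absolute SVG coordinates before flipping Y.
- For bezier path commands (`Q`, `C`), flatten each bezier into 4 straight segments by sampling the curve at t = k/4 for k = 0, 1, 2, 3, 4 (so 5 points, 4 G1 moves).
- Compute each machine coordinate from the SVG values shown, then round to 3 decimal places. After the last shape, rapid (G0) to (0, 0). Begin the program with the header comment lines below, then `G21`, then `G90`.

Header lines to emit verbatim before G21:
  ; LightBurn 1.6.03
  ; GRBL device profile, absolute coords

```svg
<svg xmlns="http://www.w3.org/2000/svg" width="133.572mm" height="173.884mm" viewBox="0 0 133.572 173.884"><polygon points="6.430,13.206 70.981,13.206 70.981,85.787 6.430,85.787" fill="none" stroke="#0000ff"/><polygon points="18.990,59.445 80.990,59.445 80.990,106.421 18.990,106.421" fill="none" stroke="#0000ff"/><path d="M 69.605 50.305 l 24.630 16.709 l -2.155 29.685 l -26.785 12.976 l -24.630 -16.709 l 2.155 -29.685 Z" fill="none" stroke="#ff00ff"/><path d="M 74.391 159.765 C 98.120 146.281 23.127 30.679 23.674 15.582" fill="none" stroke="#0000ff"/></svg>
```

viewBox `0 0 133.572 173.884` with mm width/height → 1 unit = 1 mm. Flip: y_m = 173.884 − y_svg.

**Shape 1** — `<polygon>` rectangle, stroke `#0000ff` → cut (S888, F1095). Machine vertices: (6.430,160.678) → (70.981,160.678) → (70.981,88.097) → (6.430,88.097) → (6.430,160.678). Closed: final G1 returns to the first vertex.

**Shape 2** — `<polygon>` rectangle, stroke `#0000ff` → cut (S888, F1095). Machine vertices: (18.990,114.439) → (80.990,114.439) → (80.990,67.463) → (18.990,67.463) → (18.990,114.439). Closed: final G1 returns to the first vertex.

**Shape 3** — `<path>` regular polygon, stroke `#ff00ff` → score (S504, F2421). Machine vertices: (69.605,123.579) → (94.235,106.870) → (92.080,77.185) → (65.295,64.209) → (40.665,80.918) → (42.820,110.603) → (69.605,123.579). Closed: final G1 returns to the first vertex.

**Shape 4** — `<path>` cubic bezier, stroke `#0000ff` → cut (S888, F1095). Control points (SVG): P0=(74.391,159.765), P1=(98.120,146.281), P2=(23.127,30.679), P3=(23.674,15.582); sampled at t=k/4. Machine vertices: (74.391,14.119) → (76.400,40.213) → (57.726,85.606) → (34.705,131.301) → (23.674,158.302). Open path.

; LightBurn 1.6.03
; GRBL device profile, absolute coords
G21
G90
G0 X6.430 Y160.678
M3 S888
G1 X70.981 Y160.678 F1095
G1 X70.981 Y88.097
G1 X6.430 Y88.097
G1 X6.430 Y160.678
G0 X18.990 Y114.439
M3 S888
G1 X80.990 Y114.439 F1095
G1 X80.990 Y67.463
G1 X18.990 Y67.463
G1 X18.990 Y114.439
G0 X69.605 Y123.579
M3 S504
G1 X94.235 Y106.870 F2421
G1 X92.080 Y77.185
G1 X65.295 Y64.209
G1 X40.665 Y80.918
G1 X42.820 Y110.603
G1 X69.605 Y123.579
G0 X74.391 Y14.119
M3 S888
G1 X76.400 Y40.213 F1095
G1 X57.726 Y85.606
G1 X34.705 Y131.301
G1 X23.674 Y158.302
M5
G0 X0.000 Y0.000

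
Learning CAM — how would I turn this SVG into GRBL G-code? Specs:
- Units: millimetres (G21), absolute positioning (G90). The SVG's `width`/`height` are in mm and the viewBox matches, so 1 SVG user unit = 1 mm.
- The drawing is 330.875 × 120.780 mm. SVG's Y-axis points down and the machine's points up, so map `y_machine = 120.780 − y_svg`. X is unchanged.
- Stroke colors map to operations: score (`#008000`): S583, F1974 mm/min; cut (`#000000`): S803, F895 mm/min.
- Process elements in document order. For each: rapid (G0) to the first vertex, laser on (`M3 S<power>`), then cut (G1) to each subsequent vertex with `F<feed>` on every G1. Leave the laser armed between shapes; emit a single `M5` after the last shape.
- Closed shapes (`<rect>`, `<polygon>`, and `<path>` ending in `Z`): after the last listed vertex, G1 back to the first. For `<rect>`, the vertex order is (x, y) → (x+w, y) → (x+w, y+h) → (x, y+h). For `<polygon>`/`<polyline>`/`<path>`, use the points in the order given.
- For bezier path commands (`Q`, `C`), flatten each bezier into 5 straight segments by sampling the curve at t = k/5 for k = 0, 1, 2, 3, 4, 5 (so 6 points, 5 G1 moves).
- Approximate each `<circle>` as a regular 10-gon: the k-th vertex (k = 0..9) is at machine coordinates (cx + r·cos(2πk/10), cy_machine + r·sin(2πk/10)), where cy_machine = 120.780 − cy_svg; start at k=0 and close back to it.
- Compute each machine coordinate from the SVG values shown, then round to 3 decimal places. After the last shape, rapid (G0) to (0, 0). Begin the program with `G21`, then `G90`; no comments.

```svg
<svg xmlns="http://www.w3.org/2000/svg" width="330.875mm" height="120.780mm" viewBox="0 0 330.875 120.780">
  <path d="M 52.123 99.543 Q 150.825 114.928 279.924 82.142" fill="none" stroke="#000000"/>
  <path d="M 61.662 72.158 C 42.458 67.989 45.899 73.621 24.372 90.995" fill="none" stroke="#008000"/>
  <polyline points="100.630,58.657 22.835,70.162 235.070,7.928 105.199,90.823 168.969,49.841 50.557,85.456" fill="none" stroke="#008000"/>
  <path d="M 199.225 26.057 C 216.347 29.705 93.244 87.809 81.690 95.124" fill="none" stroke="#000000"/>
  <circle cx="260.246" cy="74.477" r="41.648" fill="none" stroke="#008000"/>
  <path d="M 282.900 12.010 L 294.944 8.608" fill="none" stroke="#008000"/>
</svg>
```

Since the viewBox matches the mm dimensions, user units are millimetres directly. The only transform is the Y-flip y_m = 120.780 − y_svg.

Shape 1 is a quadratic bezier drawn with `<path>`. Its stroke #000000 means cut at S803, F895. After flipping Y the toolpath is (52.123,21.237) → (92.820,17.010) → (135.948,16.636) → (181.508,20.117) → (229.500,27.450) → (279.924,38.638).

Shape 2 is a cubic bezier drawn with `<path>`. Its stroke #008000 means score at S583, F1974. After flipping Y the toolpath is (61.662,48.622) → (52.476,49.932) → (46.440,48.796) → (41.267,45.122) → (34.673,38.816) → (24.372,29.785).

Shape 3 is a open polyline drawn with `<polyline>`. Its stroke #008000 means score at S583, F1974. After flipping Y the toolpath is (100.630,62.123) → (22.835,50.618) → (235.070,112.852) → (105.199,29.957) → (168.969,70.939) → (50.557,35.324).

Shape 4 is a cubic bezier drawn with `<path>`. Its stroke #000000 means cut at S803, F895. After flipping Y the toolpath is (199.225,94.723) → (194.685,86.841) → (168.577,70.942) → (132.985,52.077) → (99.994,35.298) → (81.690,25.656).

Shape 5 is a circle drawn with `<circle>`. Its stroke #008000 means score at S583, F1974. After flipping Y the toolpath is (301.894,46.303) → (293.940,70.783) → (273.116,85.913) → (247.376,85.913) → (226.552,70.783) → (218.598,46.303) → (226.552,21.823) → (247.376,6.693) → (273.116,6.693) → (293.940,21.823) → (301.894,46.303), returning to the start.

Shape 6 is a line segment drawn with `<path>`. Its stroke #008000 means score at S583, F1974. After flipping Y the toolpath is (282.900,108.770) → (294.944,112.172).

G21
G90
G0 X52.123 Y21.237
M3 S803
G1 X92.820 Y17.010 F895
G1 X135.948 Y16.636 F895
G1 X181.508 Y20.117 F895
G1 X229.500 Y27.450 F895
G1 X279.924 Y38.638 F895
G0 X61.662 Y48.622
M3 S583
G1 X52.476 Y49.932 F1974
G1 X46.440 Y48.796 F1974
G1 X41.267 Y45.122 F1974
G1 X34.673 Y38.816 F1974
G1 X24.372 Y29.785 F1974
G0 X100.630 Y62.123
M3 S583
G1 X22.835 Y50.618 F1974
G1 X235.070 Y112.852 F1974
G1 X105.199 Y29.957 F1974
G1 X168.969 Y70.939 F1974
G1 X50.557 Y35.324 F1974
G0 X199.225 Y94.723
M3 S803
G1 X194.685 Y86.841 F895
G1 X168.577 Y70.942 F895
G1 X132.985 Y52.077 F895
G1 X99.994 Y35.298 F895
G1 X81.690 Y25.656 F895
G0 X301.894 Y46.303
M3 S583
G1 X293.940 Y70.783 F1974
G1 X273.116 Y85.913 F1974
G1 X247.376 Y85.913 F1974
G1 X226.552 Y70.783 F1974
G1 X218.598 Y46.303 F1974
G1 X226.552 Y21.823 F1974
G1 X247.376 Y6.693 F1974
G1 X273.116 Y6.693 F1974
G1 X293.940 Y21.823 F1974
G1 X301.894 Y46.303 F1974
G0 X282.900 Y108.770
M3 S583
G1 X294.944 Y112.172 F1974
M5
G0 X0.000 Y0.000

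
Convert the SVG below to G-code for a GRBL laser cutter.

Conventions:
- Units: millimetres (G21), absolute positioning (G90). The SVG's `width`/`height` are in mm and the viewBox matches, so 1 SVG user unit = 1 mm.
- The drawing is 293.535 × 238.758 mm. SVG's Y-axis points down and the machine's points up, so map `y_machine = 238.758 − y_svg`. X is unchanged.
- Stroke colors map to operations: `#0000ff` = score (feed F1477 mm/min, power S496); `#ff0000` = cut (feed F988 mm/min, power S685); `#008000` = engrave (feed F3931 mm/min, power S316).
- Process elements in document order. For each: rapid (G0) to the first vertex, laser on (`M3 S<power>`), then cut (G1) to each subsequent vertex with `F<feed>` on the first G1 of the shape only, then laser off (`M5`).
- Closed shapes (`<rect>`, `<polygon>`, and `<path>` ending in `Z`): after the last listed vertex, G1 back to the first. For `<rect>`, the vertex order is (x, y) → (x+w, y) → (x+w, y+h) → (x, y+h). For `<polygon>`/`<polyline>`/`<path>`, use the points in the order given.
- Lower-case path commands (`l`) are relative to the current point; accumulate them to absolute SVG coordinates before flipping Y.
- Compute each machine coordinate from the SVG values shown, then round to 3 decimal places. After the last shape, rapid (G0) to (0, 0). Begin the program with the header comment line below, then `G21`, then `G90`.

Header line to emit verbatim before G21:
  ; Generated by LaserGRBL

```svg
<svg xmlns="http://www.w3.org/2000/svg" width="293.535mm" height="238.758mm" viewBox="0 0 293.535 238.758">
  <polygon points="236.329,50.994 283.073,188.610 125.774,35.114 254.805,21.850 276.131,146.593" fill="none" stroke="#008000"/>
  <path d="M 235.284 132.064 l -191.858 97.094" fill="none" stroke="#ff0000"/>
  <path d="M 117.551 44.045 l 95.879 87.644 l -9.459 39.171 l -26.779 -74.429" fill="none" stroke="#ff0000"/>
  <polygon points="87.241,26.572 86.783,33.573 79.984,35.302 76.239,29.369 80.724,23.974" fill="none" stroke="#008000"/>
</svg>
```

Since the viewBox matches the mm dimensions, user units are millimetres directly. The only transform is the Y-flip y_m = 238.758 − y_svg.

Shape 1 is a closed polygon drawn with `<polygon>`. Its stroke #008000 means engrave at S316, F3931. After flipping Y the toolpath is (236.329,187.764) → (283.073,50.148) → (125.774,203.644) → (254.805,216.908) → (276.131,92.165) → (236.329,187.764), returning to the start.

Shape 2 is a line segment drawn with `<path>`. Its stroke #ff0000 means cut at S685, F988. After flipping Y the toolpath is (235.284,106.694) → (43.426,9.600).

Shape 3 is a open polyline drawn with `<path>`. Its stroke #ff0000 means cut at S685, F988. After flipping Y the toolpath is (117.551,194.713) → (213.430,107.069) → (203.971,67.898) → (177.192,142.327).

Shape 4 is a regular polygon drawn with `<polygon>`. Its stroke #008000 means engrave at S316, F3931. After flipping Y the toolpath is (87.241,212.186) → (86.783,205.185) → (79.984,203.456) → (76.239,209.389) → (80.724,214.784) → (87.241,212.186), returning to the start.

; Generated by LaserGRBL
G21
G90
G0 X236.329 Y187.764
M3 S316
G1 X283.073 Y50.148 F3931
G1 X125.774 Y203.644
G1 X254.805 Y216.908
G1 X276.131 Y92.165
G1 X236.329 Y187.764
M5
G0 X235.284 Y106.694
M3 S685
G1 X43.426 Y9.600 F988
M5
G0 X117.551 Y194.713
M3 S685
G1 X213.430 Y107.069 F988
G1 X203.971 Y67.898
G1 X177.192 Y142.327
M5
G0 X87.241 Y212.186
M3 S316
G1 X86.783 Y205.185 F3931
G1 X79.984 Y203.456
G1 X76.239 Y209.389
G1 X80.724 Y214.784
G1 X87.241 Y212.186
M5
G0 X0.000 Y0.000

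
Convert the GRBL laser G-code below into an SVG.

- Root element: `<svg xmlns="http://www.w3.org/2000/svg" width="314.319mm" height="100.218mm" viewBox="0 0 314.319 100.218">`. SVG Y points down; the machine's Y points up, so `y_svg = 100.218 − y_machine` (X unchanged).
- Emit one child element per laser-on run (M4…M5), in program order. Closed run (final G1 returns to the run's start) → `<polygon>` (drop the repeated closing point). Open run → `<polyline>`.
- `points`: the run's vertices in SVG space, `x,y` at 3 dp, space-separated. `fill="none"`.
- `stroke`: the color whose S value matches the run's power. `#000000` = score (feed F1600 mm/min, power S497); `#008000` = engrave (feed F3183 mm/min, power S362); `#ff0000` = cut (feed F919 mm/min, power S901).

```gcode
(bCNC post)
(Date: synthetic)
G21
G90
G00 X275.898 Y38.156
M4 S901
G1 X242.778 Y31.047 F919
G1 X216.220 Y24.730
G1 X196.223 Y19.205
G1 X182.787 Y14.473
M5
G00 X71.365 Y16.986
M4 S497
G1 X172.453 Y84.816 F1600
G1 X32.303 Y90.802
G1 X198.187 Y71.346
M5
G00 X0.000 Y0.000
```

<svg xmlns="http://www.w3.org/2000/svg" width="314.319mm" height="100.218mm" viewBox="0 0 314.319 100.218">
  <polyline points="275.898,62.062 242.778,69.171 216.220,75.488 196.223,81.013 182.787,85.745" fill="none" stroke="#ff0000"/>
  <polyline points="71.365,83.232 172.453,15.402 32.303,9.416 198.187,28.872" fill="none" stroke="#000000"/>
</svg>

Machine Y-up, SVG Y-down with viewBox height 100.218, so y_svg = 100.218 − y_machine; X carries over.

Run 1: S901 ⇒ cut layer `#ff0000`. The run is open, so emit a `<polyline>` with points (Y-flipped): 275.898,62.062 242.778,69.171 216.220,75.488 196.223,81.013 182.787,85.745.

Run 2: power S497 maps to stroke `#000000` (score). The run is open, so emit a `<polyline>` with points (Y-flipped): 71.365,83.232 172.453,15.402 32.303,9.416 198.187,28.872.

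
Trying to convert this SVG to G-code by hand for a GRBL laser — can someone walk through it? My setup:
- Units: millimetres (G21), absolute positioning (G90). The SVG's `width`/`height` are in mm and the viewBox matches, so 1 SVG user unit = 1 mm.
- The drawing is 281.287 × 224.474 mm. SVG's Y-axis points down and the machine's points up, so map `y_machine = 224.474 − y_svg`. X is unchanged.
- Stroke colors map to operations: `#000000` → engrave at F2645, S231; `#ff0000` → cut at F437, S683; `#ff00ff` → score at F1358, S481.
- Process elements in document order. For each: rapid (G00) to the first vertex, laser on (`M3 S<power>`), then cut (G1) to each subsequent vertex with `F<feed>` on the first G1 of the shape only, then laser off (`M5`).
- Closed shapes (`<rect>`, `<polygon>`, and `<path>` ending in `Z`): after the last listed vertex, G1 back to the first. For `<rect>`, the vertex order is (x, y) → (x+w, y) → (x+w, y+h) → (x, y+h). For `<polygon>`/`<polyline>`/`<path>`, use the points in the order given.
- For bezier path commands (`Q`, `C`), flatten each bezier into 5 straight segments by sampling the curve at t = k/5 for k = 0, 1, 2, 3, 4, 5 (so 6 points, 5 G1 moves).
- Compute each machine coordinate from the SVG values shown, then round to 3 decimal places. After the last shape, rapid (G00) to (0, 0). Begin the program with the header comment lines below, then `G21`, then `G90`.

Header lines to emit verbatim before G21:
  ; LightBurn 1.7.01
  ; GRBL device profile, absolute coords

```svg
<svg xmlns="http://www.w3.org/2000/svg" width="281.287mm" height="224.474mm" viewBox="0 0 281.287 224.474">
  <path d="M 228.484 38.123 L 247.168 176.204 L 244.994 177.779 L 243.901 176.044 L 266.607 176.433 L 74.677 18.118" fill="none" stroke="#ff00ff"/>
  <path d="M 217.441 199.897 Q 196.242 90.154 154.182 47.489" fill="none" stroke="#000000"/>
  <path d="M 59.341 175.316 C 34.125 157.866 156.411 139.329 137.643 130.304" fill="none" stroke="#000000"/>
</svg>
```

1 u = 1 mm; y_m = 224.474 − y.

[1] `<path>` open polyline, #ff00ff→score S481 F1358: (228.484,186.351) → (247.168,48.270) → (244.994,46.695) → (243.901,48.430) → (266.607,48.041) → (74.677,206.356)

[2] `<path>` quadratic bezier, #000000→engrave S231 F2645: (217.441,24.577) → (208.127,65.791) → (197.144,101.639) → (184.492,132.121) → (170.172,157.236) → (154.182,176.985)

[3] `<path>` cubic bezier, #000000→engrave S231 F2645: (59.341,49.158) → (59.603,59.674) → (81.415,69.941) → (110.926,79.453) → (134.286,87.698) → (137.643,94.170)

; LightBurn 1.7.01
; GRBL device profile, absolute coords
G21
G90
G00 X228.484 Y186.351
M3 S481
G1 X247.168 Y48.270 F1358
G1 X244.994 Y46.695
G1 X243.901 Y48.430
G1 X266.607 Y48.041
G1 X74.677 Y206.356
M5
G00 X217.441 Y24.577
M3 S231
G1 X208.127 Y65.791 F2645
G1 X197.144 Y101.639
G1 X184.492 Y132.121
G1 X170.172 Y157.236
G1 X154.182 Y176.985
M5
G00 X59.341 Y49.158
M3 S231
G1 X59.603 Y59.674 F2645
G1 X81.415 Y69.941
G1 X110.926 Y79.453
G1 X134.286 Y87.698
G1 X137.643 Y94.170
M5
G00 X0.000 Y0.000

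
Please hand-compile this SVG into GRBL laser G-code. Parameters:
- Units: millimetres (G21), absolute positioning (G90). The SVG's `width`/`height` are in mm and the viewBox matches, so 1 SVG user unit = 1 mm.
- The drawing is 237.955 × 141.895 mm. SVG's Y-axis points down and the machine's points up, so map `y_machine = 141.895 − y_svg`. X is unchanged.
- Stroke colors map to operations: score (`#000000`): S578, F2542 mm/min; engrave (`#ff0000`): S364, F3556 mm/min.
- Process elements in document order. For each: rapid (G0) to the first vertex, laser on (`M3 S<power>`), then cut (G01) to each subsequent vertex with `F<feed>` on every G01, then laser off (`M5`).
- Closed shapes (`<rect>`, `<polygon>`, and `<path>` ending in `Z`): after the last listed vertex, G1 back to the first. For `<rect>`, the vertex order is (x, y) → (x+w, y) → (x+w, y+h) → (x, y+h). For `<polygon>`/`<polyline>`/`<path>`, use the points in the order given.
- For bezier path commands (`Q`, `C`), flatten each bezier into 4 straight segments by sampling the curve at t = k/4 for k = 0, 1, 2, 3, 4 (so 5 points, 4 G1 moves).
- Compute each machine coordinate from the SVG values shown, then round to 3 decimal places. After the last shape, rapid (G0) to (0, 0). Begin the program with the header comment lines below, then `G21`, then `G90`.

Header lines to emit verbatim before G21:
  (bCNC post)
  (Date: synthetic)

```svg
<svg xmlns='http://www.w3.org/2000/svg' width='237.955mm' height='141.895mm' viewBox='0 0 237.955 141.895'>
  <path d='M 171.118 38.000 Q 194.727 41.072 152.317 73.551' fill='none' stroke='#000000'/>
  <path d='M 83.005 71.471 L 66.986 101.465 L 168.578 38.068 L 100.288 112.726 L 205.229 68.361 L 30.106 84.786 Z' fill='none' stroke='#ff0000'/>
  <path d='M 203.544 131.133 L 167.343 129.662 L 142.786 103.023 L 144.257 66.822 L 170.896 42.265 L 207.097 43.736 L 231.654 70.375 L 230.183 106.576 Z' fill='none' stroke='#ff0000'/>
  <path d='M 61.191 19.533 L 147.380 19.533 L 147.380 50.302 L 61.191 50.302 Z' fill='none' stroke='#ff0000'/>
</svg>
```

(bCNC post)
(Date: synthetic)
G21
G90
G0 X171.118 Y103.895
M3 S578
G01 X178.796 Y100.521 F2542
G01 X178.222 Y93.471 F2542
G01 X169.396 Y82.746 F2542
G01 X152.317 Y68.344 F2542
M5
G0 X83.005 Y70.424
M3 S364
G01 X66.986 Y40.430 F3556
G01 X168.578 Y103.827 F3556
G01 X100.288 Y29.169 F3556
G01 X205.229 Y73.534 F3556
G01 X30.106 Y57.109 F3556
G01 X83.005 Y70.424 F3556
M5
G0 X203.544 Y10.762
M3 S364
G01 X167.343 Y12.233 F3556
G01 X142.786 Y38.872 F3556
G01 X144.257 Y75.073 F3556
G01 X170.896 Y99.630 F3556
G01 X207.097 Y98.159 F3556
G01 X231.654 Y71.520 F3556
G01 X230.183 Y35.319 F3556
G01 X203.544 Y10.762 F3556
M5
G0 X61.191 Y122.362
M3 S364
G01 X147.380 Y122.362 F3556
G01 X147.380 Y91.593 F3556
G01 X61.191 Y91.593 F3556
G01 X61.191 Y122.362 F3556
M5
G0 X0.000 Y0.000

Since the viewBox matches the mm dimensions, user units are millimetres directly. The only transform is the Y-flip y_m = 141.895 − y_svg.

Shape 1 is a quadratic bezier drawn with `<path>`. Its stroke #000000 means score at S578, F2542. After flipping Y the toolpath is (171.118,103.895) → (178.796,100.521) → (178.222,93.471) → (169.396,82.746) → (152.317,68.344).

Shape 2 is a closed polygon drawn with `<path>`. Its stroke #ff0000 means engrave at S364, F3556. After flipping Y the toolpath is (83.005,70.424) → (66.986,40.430) → (168.578,103.827) → (100.288,29.169) → (205.229,73.534) → (30.106,57.109) → (83.005,70.424), returning to the start.

Shape 3 is a regular polygon drawn with `<path>`. Its stroke #ff0000 means engrave at S364, F3556. After flipping Y the toolpath is (203.544,10.762) → (167.343,12.233) → (142.786,38.872) → (144.257,75.073) → (170.896,99.630) → (207.097,98.159) → (231.654,71.520) → (230.183,35.319) → (203.544,10.762), returning to the start.

Shape 4 is a rectangle drawn with `<path>`. Its stroke #ff0000 means engrave at S364, F3556. After flipping Y the toolpath is (61.191,122.362) → (147.380,122.362) → (147.380,91.593) → (61.191,91.593) → (61.191,122.362), returning to the start.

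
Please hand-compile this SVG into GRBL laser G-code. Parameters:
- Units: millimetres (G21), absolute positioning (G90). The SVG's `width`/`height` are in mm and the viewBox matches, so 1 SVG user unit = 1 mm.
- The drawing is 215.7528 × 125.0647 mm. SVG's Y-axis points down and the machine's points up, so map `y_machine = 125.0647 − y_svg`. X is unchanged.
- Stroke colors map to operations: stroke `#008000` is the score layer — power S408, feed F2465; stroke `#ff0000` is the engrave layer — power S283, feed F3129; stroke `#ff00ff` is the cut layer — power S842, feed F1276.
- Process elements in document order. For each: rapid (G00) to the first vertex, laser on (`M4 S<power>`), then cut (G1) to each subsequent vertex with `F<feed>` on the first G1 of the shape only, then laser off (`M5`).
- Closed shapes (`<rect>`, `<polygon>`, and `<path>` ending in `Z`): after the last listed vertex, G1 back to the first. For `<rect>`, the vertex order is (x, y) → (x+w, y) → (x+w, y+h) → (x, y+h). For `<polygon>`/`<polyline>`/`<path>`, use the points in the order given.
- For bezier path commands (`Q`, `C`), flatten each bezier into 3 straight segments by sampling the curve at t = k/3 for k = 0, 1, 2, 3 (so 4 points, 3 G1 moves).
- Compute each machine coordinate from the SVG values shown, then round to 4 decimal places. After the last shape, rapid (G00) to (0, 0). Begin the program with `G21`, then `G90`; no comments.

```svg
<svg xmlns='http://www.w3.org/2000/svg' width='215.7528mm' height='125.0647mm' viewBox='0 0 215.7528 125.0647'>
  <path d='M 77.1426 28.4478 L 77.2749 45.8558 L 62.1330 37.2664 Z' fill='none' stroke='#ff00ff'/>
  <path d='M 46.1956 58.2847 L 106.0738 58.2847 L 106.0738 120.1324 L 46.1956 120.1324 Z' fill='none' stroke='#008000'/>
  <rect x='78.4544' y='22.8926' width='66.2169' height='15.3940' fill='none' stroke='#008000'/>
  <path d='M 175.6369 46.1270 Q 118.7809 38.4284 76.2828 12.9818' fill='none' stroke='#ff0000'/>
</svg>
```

G21
G90
G00 X77.1426 Y96.6169
M4 S842
G1 X77.2749 Y79.2089 F1276
G1 X62.1330 Y87.7983
G1 X77.1426 Y96.6169
M5
G00 X46.1956 Y66.7800
M4 S408
G1 X106.0738 Y66.7800 F2465
G1 X106.0738 Y4.9323
G1 X46.1956 Y4.9323
G1 X46.1956 Y66.7800
M5
G00 X78.4544 Y102.1721
M4 S408
G1 X144.6713 Y102.1721 F2465
G1 X144.6713 Y86.7781
G1 X78.4544 Y86.7781
G1 X78.4544 Y102.1721
M5
G00 X175.6369 Y78.9377
M4 S283
G1 X139.3282 Y86.0421 F3129
G1 X106.2102 Y97.0905
G1 X76.2828 Y112.0829
M5
G00 X0.0000 Y0.0000

1 u = 1 mm; y_m = 125.0647 − y.

[1] `<path>` regular polygon, #ff00ff→cut S842 F1276: (77.1426,96.6169) → (77.2749,79.2089) → (62.1330,87.7983) → (77.1426,96.6169) (closed)

[2] `<path>` rectangle, #008000→score S408 F2465: (46.1956,66.7800) → (106.0738,66.7800) → (106.0738,4.9323) → (46.1956,4.9323) → (46.1956,66.7800) (closed)

[3] `<rect>` rectangle, #008000→score S408 F2465: (78.4544,102.1721) → (144.6713,102.1721) → (144.6713,86.7781) → (78.4544,86.7781) → (78.4544,102.1721) (closed)

[4] `<path>` quadratic bezier, #ff0000→engrave S283 F3129: (175.6369,78.9377) → (139.3282,86.0421) → (106.2102,97.0905) → (76.2828,112.0829)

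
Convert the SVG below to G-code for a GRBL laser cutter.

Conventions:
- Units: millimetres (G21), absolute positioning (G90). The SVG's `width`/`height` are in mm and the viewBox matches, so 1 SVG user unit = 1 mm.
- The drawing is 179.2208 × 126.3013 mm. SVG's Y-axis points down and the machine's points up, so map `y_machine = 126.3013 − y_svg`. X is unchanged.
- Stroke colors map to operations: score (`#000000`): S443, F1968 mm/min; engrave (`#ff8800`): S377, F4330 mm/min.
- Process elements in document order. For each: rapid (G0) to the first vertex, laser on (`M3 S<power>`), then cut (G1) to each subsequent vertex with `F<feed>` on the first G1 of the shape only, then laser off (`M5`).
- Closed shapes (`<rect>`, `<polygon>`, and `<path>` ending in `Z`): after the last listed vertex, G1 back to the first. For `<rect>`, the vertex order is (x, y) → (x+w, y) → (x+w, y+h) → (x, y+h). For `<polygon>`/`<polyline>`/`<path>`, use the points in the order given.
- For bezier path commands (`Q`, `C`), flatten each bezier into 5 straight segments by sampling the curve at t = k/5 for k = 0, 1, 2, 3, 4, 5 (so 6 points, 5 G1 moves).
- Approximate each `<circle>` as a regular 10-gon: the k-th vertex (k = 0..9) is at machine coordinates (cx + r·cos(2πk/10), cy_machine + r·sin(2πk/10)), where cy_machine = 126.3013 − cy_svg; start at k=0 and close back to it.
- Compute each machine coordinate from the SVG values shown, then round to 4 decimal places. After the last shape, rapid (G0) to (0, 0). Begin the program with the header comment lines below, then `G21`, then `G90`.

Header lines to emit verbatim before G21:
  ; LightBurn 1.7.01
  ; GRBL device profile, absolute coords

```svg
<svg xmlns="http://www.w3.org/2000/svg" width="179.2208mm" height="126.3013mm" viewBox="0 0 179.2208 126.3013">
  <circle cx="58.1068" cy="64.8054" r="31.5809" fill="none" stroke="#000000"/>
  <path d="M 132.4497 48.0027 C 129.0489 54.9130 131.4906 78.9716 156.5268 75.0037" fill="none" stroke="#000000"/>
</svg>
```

viewBox `0 0 179.2208 126.3013` with mm width/height → 1 unit = 1 mm. Flip: y_m = 126.3013 − y_svg.

**Shape 1** — `<circle>` circle, stroke `#000000` → score (S443, F1968). Machine vertices: (89.6877,61.4959) → (83.6563,80.0587) → (67.8658,91.5311) → (48.3478,91.5311) → (32.5573,80.0587) → (26.5259,61.4959) → (32.5573,42.9331) → (48.3478,31.4607) → (67.8658,31.4607) → (83.6563,42.9331) → (89.6877,61.4959). Closed: final G1 returns to the first vertex.

**Shape 2** — `<path>` cubic bezier, stroke `#000000` → score (S443, F1968). Control points (SVG): P0=(132.4497,48.0027), P1=(129.0489,54.9130), P2=(131.4906,78.9716), P3=(156.5268,75.0037); sampled at t=k/5. Machine vertices: (132.4497,78.2986) → (131.2443,72.4560) → (132.2453,64.6662) → (136.2566,57.0977) → (144.0824,51.9186) → (156.5268,51.2976). Open path.

; LightBurn 1.7.01
; GRBL device profile, absolute coords
G21
G90
G0 X89.6877 Y61.4959
M3 S443
G1 X83.6563 Y80.0587 F1968
G1 X67.8658 Y91.5311
G1 X48.3478 Y91.5311
G1 X32.5573 Y80.0587
G1 X26.5259 Y61.4959
G1 X32.5573 Y42.9331
G1 X48.3478 Y31.4607
G1 X67.8658 Y31.4607
G1 X83.6563 Y42.9331
G1 X89.6877 Y61.4959
M5
G0 X132.4497 Y78.2986
M3 S443
G1 X131.2443 Y72.4560 F1968
G1 X132.2453 Y64.6662
G1 X136.2566 Y57.0977
G1 X144.0824 Y51.9186
G1 X156.5268 Y51.2976
M5
G0 X0.0000 Y0.0000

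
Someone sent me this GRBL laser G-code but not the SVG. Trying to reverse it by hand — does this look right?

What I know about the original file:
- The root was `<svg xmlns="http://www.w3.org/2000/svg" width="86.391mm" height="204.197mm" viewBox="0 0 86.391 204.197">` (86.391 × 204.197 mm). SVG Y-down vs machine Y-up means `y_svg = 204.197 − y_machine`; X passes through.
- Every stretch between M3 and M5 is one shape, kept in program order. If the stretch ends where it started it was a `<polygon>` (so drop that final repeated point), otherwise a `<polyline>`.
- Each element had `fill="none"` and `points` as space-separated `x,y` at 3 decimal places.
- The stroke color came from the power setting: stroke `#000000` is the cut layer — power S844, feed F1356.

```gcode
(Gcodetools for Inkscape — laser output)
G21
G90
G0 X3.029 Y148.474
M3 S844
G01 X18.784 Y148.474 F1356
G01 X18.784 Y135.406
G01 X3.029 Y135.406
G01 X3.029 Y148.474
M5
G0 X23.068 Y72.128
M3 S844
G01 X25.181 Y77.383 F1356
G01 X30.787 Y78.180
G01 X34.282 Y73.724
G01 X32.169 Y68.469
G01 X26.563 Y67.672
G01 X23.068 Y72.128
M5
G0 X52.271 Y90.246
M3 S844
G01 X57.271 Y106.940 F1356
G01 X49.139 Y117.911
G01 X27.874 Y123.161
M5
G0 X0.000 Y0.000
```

Each laser-on run becomes one SVG element. Flip Y back into SVG space with y_svg = 204.197 − y_machine. Every run uses S844, so all elements get stroke `#000000` (cut).

Run 1: The run returns to its start, so emit a `<polygon>` with points (Y-flipped): 3.029,55.723 18.784,55.723 18.784,68.791 3.029,68.791.

Run 2: The run returns to its start, so emit a `<polygon>` with points (Y-flipped): 23.068,132.069 25.181,126.814 30.787,126.017 34.282,130.473 32.169,135.728 26.563,136.525.

Run 3: The run is open, so emit a `<polyline>` with points (Y-flipped): 52.271,113.951 57.271,97.257 49.139,86.286 27.874,81.036.

<svg xmlns="http://www.w3.org/2000/svg" width="86.391mm" height="204.197mm" viewBox="0 0 86.391 204.197">
  <polygon points="3.029,55.723 18.784,55.723 18.784,68.791 3.029,68.791" fill="none" stroke="#000000"/>
  <polygon points="23.068,132.069 25.181,126.814 30.787,126.017 34.282,130.473 32.169,135.728 26.563,136.525" fill="none" stroke="#000000"/>
  <polyline points="52.271,113.951 57.271,97.257 49.139,86.286 27.874,81.036" fill="none" stroke="#000000"/>
</svg>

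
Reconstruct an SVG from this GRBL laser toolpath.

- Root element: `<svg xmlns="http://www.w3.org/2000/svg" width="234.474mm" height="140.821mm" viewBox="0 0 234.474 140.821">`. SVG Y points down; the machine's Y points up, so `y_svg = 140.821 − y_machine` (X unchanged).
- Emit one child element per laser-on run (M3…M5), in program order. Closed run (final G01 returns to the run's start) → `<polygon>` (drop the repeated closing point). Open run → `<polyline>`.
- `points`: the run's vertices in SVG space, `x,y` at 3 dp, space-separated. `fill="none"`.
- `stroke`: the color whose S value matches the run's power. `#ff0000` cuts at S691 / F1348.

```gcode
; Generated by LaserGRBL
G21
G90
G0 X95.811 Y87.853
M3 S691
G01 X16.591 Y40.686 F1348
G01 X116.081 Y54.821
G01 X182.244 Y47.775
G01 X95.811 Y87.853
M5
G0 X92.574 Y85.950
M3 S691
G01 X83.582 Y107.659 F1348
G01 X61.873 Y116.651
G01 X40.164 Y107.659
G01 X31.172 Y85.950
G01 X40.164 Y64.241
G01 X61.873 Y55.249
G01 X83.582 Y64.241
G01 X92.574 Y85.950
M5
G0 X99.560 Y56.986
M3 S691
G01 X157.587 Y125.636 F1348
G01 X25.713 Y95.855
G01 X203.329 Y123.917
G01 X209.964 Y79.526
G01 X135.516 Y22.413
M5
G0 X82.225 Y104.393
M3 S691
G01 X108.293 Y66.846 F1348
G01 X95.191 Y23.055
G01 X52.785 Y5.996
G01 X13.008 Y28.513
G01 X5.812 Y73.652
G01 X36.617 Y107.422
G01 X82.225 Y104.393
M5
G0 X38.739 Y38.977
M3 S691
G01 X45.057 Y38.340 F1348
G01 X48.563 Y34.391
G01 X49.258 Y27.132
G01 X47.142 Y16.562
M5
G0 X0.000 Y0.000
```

<svg xmlns="http://www.w3.org/2000/svg" width="234.474mm" height="140.821mm" viewBox="0 0 234.474 140.821">
  <polygon points="95.811,52.968 16.591,100.135 116.081,86.000 182.244,93.046" fill="none" stroke="#ff0000"/>
  <polygon points="92.574,54.871 83.582,33.162 61.873,24.170 40.164,33.162 31.172,54.871 40.164,76.580 61.873,85.572 83.582,76.580" fill="none" stroke="#ff0000"/>
  <polyline points="99.560,83.835 157.587,15.185 25.713,44.966 203.329,16.904 209.964,61.295 135.516,118.408" fill="none" stroke="#ff0000"/>
  <polygon points="82.225,36.428 108.293,73.975 95.191,117.766 52.785,134.825 13.008,112.308 5.812,67.169 36.617,33.399" fill="none" stroke="#ff0000"/>
  <polyline points="38.739,101.844 45.057,102.481 48.563,106.430 49.258,113.689 47.142,124.259" fill="none" stroke="#ff0000"/>
</svg>

Each laser-on run becomes one SVG element. Flip Y back into SVG space with y_svg = 140.821 − y_machine. Every run uses S691, so all elements get stroke `#ff0000` (cut).

Run 1: The run returns to its start, so emit a `<polygon>` with points (Y-flipped): 95.811,52.968 16.591,100.135 116.081,86.000 182.244,93.046.

Run 2: The run returns to its start, so emit a `<polygon>` with points (Y-flipped): 92.574,54.871 83.582,33.162 61.873,24.170 40.164,33.162 31.172,54.871 40.164,76.580 61.873,85.572 83.582,76.580.

Run 3: The run is open, so emit a `<polyline>` with points (Y-flipped): 99.560,83.835 157.587,15.185 25.713,44.966 203.329,16.904 209.964,61.295 135.516,118.408.

Run 4: The run returns to its start, so emit a `<polygon>` with points (Y-flipped): 82.225,36.428 108.293,73.975 95.191,117.766 52.785,134.825 13.008,112.308 5.812,67.169 36.617,33.399.

Run 5: The run is open, so emit a `<polyline>` with points (Y-flipped): 38.739,101.844 45.057,102.481 48.563,106.430 49.258,113.689 47.142,124.259.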